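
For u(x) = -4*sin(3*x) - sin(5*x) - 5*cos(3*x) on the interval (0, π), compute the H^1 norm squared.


||u||_{H^1(0,π)}^2 = 218*π

u'(x) = 15*sin(3*x) - 12*cos(3*x) - 5*cos(5*x).
Expand u² and (u')² and integrate term by term on (0, π), using: for integers n ≥ 1, ∫_0^π sin²(nx) dx = ∫_0^π cos²(nx) dx = π/2; for n ≠ n', ∫_0^π sin(nx)sin(n'x) dx = ∫_0^π cos(nx)cos(n'x) dx = 0; and by product-to-sum, ∫_0^π sin(nx)cos(n'x) dx = ½∫_0^π [sin((n+n')x) + sin((n−n')x)] dx, which is 0 when n+n' is even and 2n/(n²−n'²) when n+n' is odd (it need not vanish on (0, π)).
  u² squared terms: (-1)²·∫sin(5x)² dx = 1·π/2 = π/2;  (-5)²·∫cos(3x)² dx = 25·π/2 = 25*π/2;  (-4)²·∫sin(3x)² dx = 16·π/2 = 8*π.
  u² cross terms: 2·(-1)·(-5)·∫sin(5x)·cos(3x) dx = 10·(0) = 0;  2·(-1)·(-4)·∫sin(5x)·sin(3x) dx = 8·(0) = 0;  2·(-5)·(-4)·∫cos(3x)·sin(3x) dx = 40·(0) = 0.
  So ∫_0^π u² dx = π/2 + 25*π/2 + 8*π + 0 + 0 + 0 = 21*π.
  (u')² squared terms: (-12)²·∫cos(3x)² dx = 144·π/2 = 72*π;  (-5)²·∫cos(5x)² dx = 25·π/2 = 25*π/2;  (15)²·∫sin(3x)² dx = 225·π/2 = 225*π/2.
  (u')² cross terms: 2·(-12)·(-5)·∫cos(3x)·cos(5x) dx = 120·(0) = 0;  2·(-12)·(15)·∫cos(3x)·sin(3x) dx = -360·(0) = 0;  2·(-5)·(15)·∫cos(5x)·sin(3x) dx = -150·(0) = 0.
  So ∫_0^π (u')² dx = 72*π + 25*π/2 + 225*π/2 + 0 + 0 + 0 = 197*π.
||u||_{H^1}^2 = (21*π) + (197*π) = 218*π.


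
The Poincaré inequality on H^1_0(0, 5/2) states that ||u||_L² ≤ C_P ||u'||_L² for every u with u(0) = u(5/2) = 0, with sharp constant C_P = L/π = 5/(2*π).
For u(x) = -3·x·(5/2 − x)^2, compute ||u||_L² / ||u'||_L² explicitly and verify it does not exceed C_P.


||u||_L² / ||u'||_L² = 5*sqrt(14)/28 < C_P = 5/(2*π).

u(x) = -3·x·(5/2 − x)^2, so u'(x) = -9*x^2 + 30*x - 75/4.
u(x) = -3·x·(5/2 − x)^2 vanishes at x = 0 and x = 5/2, so u ∈ H^1_0(0, 5/2). Differentiate via the product rule and integrate the resulting polynomials term by term.
  ∫_0^5/2 u² dx = ∫_0^5/2 (9*x^6 - 90*x^5 + 675*x^4/2 - 1125*x^3/2 + 5625*x^2/16) dx. Term by term:
    ∫_0^5/2 9*x^6 dx = 703125/896;  ∫_0^5/2 -90*x^5 dx = -234375/64;  ∫_0^5/2 675*x^4/2 dx = 421875/64;
    ∫_0^5/2 -1125*x^3/2 dx = -703125/128;  ∫_0^5/2 5625*x^2/16 dx = 234375/128.
  Sum: 703125/896 − 234375/64 + 421875/64 − 703125/128 + 234375/128 = 46875/896.
  ∫_0^5/2 (u')² dx = ∫_0^5/2 (81*x^4 - 540*x^3 + 2475*x^2/2 - 1125*x + 5625/16) dx. Term by term:
    ∫_0^5/2 81*x^4 dx = 50625/32;  ∫_0^5/2 -540*x^3 dx = -84375/16;  ∫_0^5/2 2475*x^2/2 dx = 103125/16;
    ∫_0^5/2 -1125*x dx = -28125/8;  ∫_0^5/2 5625/16 dx = 28125/32.
  Sum: 50625/32 − 84375/16 + 103125/16 − 28125/8 + 28125/32 = 1875/16.
∫_0^5/2 u² dx = 46875/896, so ||u||_L² = 125*sqrt(42)/112.
∫_0^5/2 (u')² dx = 1875/16, so ||u'||_L² = 25*sqrt(3)/4.
Ratio ||u||_L² / ||u'||_L² = 5*sqrt(14)/28.
Sharp Poincaré constant on H^1_0(0, 5/2) is C_P = L/π = 5/(2*π), achieved by sin(2*π/5·x).
A polynomial bump cannot attain the sharp Poincaré constant (only the first sine eigenfunction does), so the ratio is strictly less than C_P, consistent with ||u||_L² ≤ C_P ||u'||_L².


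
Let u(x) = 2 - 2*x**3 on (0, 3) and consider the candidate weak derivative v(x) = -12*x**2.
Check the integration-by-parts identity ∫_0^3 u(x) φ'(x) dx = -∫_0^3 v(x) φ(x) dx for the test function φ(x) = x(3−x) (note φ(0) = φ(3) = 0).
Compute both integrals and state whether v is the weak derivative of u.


LHS = 729/10, RHS = 729/5. No, v is not the weak derivative of u.

u(x) = 2 - 2*x**3, classical derivative u'(x) = -6*x**2.
φ(x) = x(3−x), so φ'(x) = 3 - 2*x.
Note φ(0) = φ(3) = 0, so the boundary term u·φ vanishes.
LHS = ∫_0^3 u(x) φ'(x) dx = ∫_0^3 (4*x^4 - 6*x^3 - 4*x + 6) dx. Term by term:
  ∫_0^3 4*x^4 dx = 972/5;  ∫_0^3 -6*x^3 dx = -243/2;  ∫_0^3 -4*x dx = -18;
  ∫_0^3 6 dx = 18.
Sum: 972/5 − 243/2 − 18 + 18 = 729/10.
So LHS = 729/10.
∫_0^3 v(x) φ(x) dx = ∫_0^3 (12*x^4 - 36*x^3) dx. Term by term:
  ∫_0^3 12*x^4 dx = 2916/5;  ∫_0^3 -36*x^3 dx = -729.
Sum: 2916/5 − 729 = -729/5.
So RHS = -∫_0^3 v(x) φ(x) dx = 729/5.
LHS − RHS = -729/10 ≠ 0, so the identity fails.
(For a valid weak derivative the identity must hold for EVERY test function, in particular this one. The failure shows v is NOT the weak derivative of u.)
Correct weak derivative would be u'(x) = -6*x**2.


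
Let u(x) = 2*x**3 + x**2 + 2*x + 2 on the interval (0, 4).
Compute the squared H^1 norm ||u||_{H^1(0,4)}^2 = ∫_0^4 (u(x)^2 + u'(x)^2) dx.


||u||_{H^1}^2 = 515360/21

The H^1 norm (squared) on an interval (0, L) is
  ||u||_{H^1}^2 = ∫_0^L u(x)^2 dx + ∫_0^L u'(x)^2 dx.
Compute u'(x) = 6*x**2 + 2*x + 2.
Then u(x)^2 = 4*x**6 + 4*x**5 + 9*x**4 + 12*x**3 + 8*x**2 + 8*x + 4 and u'(x)^2 = 36*x**4 + 24*x**3 + 28*x**2 + 8*x + 4.
Integrate each monomial from 0 to 4 using ∫_0^4 c·x^n dx = c·4^(n+1)/(n+1):
  ∫_0^4 u(x)^2 dx = ∫_0^4 (4*x^6 + 4*x^5 + 9*x^4 + 12*x^3 + 8*x^2 + 8*x + 4) dx. Term by term:
    ∫_0^4 4*x^6 dx = 65536/7;  ∫_0^4 4*x^5 dx = 8192/3;  ∫_0^4 9*x^4 dx = 9216/5;
    ∫_0^4 12*x^3 dx = 768;  ∫_0^4 8*x^2 dx = 512/3;  ∫_0^4 8*x dx = 64;
    ∫_0^4 4 dx = 16.
  Sum: 65536/7 + 8192/3 + 9216/5 + 768 + 512/3 + 64 + 16 = 1570256/105.
  ∫_0^4 u'(x)^2 dx = ∫_0^4 (36*x^4 + 24*x^3 + 28*x^2 + 8*x + 4) dx. Term by term:
    ∫_0^4 36*x^4 dx = 36864/5;  ∫_0^4 24*x^3 dx = 1536;  ∫_0^4 28*x^2 dx = 1792/3;
    ∫_0^4 8*x dx = 64;  ∫_0^4 4 dx = 16.
  Sum: 36864/5 + 1536 + 1792/3 + 64 + 16 = 143792/15.
Adding: ||u||_{H^1}^2 = 1570256/105 + 143792/15 = 515360/21.


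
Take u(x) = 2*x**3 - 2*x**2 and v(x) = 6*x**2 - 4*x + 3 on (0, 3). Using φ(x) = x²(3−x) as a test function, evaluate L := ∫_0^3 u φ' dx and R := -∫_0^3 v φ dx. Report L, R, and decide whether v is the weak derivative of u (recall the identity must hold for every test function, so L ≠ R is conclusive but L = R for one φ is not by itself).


LHS = -486/5, RHS = -2349/20. No, v is not the weak derivative of u.

u(x) = 2*x**3 - 2*x**2, classical derivative u'(x) = 6*x**2 - 4*x.
φ(x) = x²(3−x), so φ'(x) = 3*x*(2 - x).
Note φ(0) = φ(3) = 0, so the boundary term u·φ vanishes.
LHS = ∫_0^3 u(x) φ'(x) dx = ∫_0^3 (-6*x^5 + 18*x^4 - 12*x^3) dx. Term by term:
  ∫_0^3 -6*x^5 dx = -729;  ∫_0^3 18*x^4 dx = 4374/5;  ∫_0^3 -12*x^3 dx = -243.
Sum: -729 + 4374/5 − 243 = -486/5.
So LHS = -486/5.
∫_0^3 v(x) φ(x) dx = ∫_0^3 (-6*x^5 + 22*x^4 - 15*x^3 + 9*x^2) dx. Term by term:
  ∫_0^3 -6*x^5 dx = -729;  ∫_0^3 22*x^4 dx = 5346/5;  ∫_0^3 -15*x^3 dx = -1215/4;
  ∫_0^3 9*x^2 dx = 81.
Sum: -729 + 5346/5 − 1215/4 + 81 = 2349/20.
So RHS = -∫_0^3 v(x) φ(x) dx = -2349/20.
LHS − RHS = 81/4 ≠ 0, so the identity fails.
(For a valid weak derivative the identity must hold for EVERY test function, in particular this one. The failure shows v is NOT the weak derivative of u.)
Correct weak derivative would be u'(x) = 6*x**2 - 4*x.


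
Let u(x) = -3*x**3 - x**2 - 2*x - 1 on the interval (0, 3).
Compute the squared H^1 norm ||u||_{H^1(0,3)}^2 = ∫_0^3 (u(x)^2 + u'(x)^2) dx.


||u||_{H^1}^2 = 666663/70

The H^1 norm (squared) on an interval (0, L) is
  ||u||_{H^1}^2 = ∫_0^L u(x)^2 dx + ∫_0^L u'(x)^2 dx.
Compute u'(x) = -9*x**2 - 2*x - 2.
Then u(x)^2 = 9*x**6 + 6*x**5 + 13*x**4 + 10*x**3 + 6*x**2 + 4*x + 1 and u'(x)^2 = 81*x**4 + 36*x**3 + 40*x**2 + 8*x + 4.
Integrate each monomial from 0 to 3 using ∫_0^3 c·x^n dx = c·3^(n+1)/(n+1):
  ∫_0^3 u(x)^2 dx = ∫_0^3 (9*x^6 + 6*x^5 + 13*x^4 + 10*x^3 + 6*x^2 + 4*x + 1) dx. Term by term:
    ∫_0^3 9*x^6 dx = 19683/7;  ∫_0^3 6*x^5 dx = 729;  ∫_0^3 13*x^4 dx = 3159/5;
    ∫_0^3 10*x^3 dx = 405/2;  ∫_0^3 6*x^2 dx = 54;  ∫_0^3 4*x dx = 18;
    ∫_0^3 1 dx = 3.
  Sum: 19683/7 + 729 + 3159/5 + 405/2 + 54 + 18 + 3 = 311511/70.
  ∫_0^3 u'(x)^2 dx = ∫_0^3 (81*x^4 + 36*x^3 + 40*x^2 + 8*x + 4) dx. Term by term:
    ∫_0^3 81*x^4 dx = 19683/5;  ∫_0^3 36*x^3 dx = 729;  ∫_0^3 40*x^2 dx = 360;
    ∫_0^3 8*x dx = 36;  ∫_0^3 4 dx = 12.
  Sum: 19683/5 + 729 + 360 + 36 + 12 = 25368/5.
Adding: ||u||_{H^1}^2 = 311511/70 + 25368/5 = 666663/70.


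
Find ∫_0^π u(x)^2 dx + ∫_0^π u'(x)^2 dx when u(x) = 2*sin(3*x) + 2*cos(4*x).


||u||_{H^1(0,π)}^2 = -816/7 + 54*π

u'(x) = -8*sin(4*x) + 6*cos(3*x).
Expand u² and (u')² and integrate term by term on (0, π), using: for integers n ≥ 1, ∫_0^π sin²(nx) dx = ∫_0^π cos²(nx) dx = π/2; for n ≠ n', ∫_0^π sin(nx)sin(n'x) dx = ∫_0^π cos(nx)cos(n'x) dx = 0; and by product-to-sum, ∫_0^π sin(nx)cos(n'x) dx = ½∫_0^π [sin((n+n')x) + sin((n−n')x)] dx, which is 0 when n+n' is even and 2n/(n²−n'²) when n+n' is odd (it need not vanish on (0, π)).
  u² squared terms: (2)²·∫cos(4x)² dx = 4·π/2 = 2*π;  (2)²·∫sin(3x)² dx = 4·π/2 = 2*π.
  u² cross terms: 2·(2)·(2)·∫cos(4x)·sin(3x) dx = 8·(-6/7) = -48/7.
  So ∫_0^π u² dx = 2*π + 2*π − 48/7 = -48/7 + 4*π.
  (u')² squared terms: (-8)²·∫sin(4x)² dx = 64·π/2 = 32*π;  (6)²·∫cos(3x)² dx = 36·π/2 = 18*π.
  (u')² cross terms: 2·(-8)·(6)·∫sin(4x)·cos(3x) dx = -96·(8/7) = -768/7.
  So ∫_0^π (u')² dx = 32*π + 18*π − 768/7 = -768/7 + 50*π.
||u||_{H^1}^2 = (-48/7 + 4*π) + (-768/7 + 50*π) = -816/7 + 54*π.


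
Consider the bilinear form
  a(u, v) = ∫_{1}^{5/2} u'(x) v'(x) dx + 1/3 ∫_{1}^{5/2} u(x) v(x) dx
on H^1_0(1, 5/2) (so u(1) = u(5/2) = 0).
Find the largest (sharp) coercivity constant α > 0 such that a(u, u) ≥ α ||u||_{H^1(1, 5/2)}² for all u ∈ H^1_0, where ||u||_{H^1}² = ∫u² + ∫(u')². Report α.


α = (3 + 4*π^2)/(9 + 4*π^2)

Coercivity of a(·,·) on H^1_0(1, 5/2) means a(u, u) ≥ α ||u||_{H^1}² for every u ∈ H^1_0.
The interval has length L = 3/2, and Poincaré/coercivity depend only on L. Here a(u, u) = ∫(u')² + (1/3)·∫u².
Here 0 < c = 1/3 < 1. The condition a(u,u) ≥ α||u||_{H^1}² reads (1−α)∫(u')² ≥ (α−c)∫u². Any admissible α is ≤ 1 (rapidly oscillating u have ∫u²/∫(u')² → 0), and α = 1 would force 0 ≥ (1−c)∫u², impossible since c < 1; so 1−α > 0. By the sharp Poincaré inequality on H^1_0 of an interval of length L, ∫(u')² ≥ (π/L)²∫u² with equality for the first sine mode sin(π(x−x₀)/L) (x₀ the left endpoint), so the inequality holds for all u iff (1−α)(π/L)² ≥ α − c, i.e. α ≤ ((π/L)² + c)/((π/L)² + 1) = (1 + c(L/π)²)/(1 + (L/π)²). With (π/L)² = 4*π^2/9 and c = 1/3, the largest admissible constant is α = ((π/L)² + c)/((π/L)² + 1).
Simplifying, α = (3 + 4*π^2)/(9 + 4*π^2).


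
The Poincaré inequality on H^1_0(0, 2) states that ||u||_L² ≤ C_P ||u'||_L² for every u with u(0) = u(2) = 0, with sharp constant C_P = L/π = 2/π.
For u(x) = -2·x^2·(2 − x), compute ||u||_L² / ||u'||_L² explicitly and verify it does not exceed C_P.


||u||_L² / ||u'||_L² = sqrt(14)/7 < C_P = 2/π.

u(x) = -2·x^2·(2 − x), so u'(x) = 2*x*(3*x - 4).
u(x) = -2·x^2·(2 − x) vanishes at x = 0 and x = 2, so u ∈ H^1_0(0, 2). Differentiate via the product rule and integrate the resulting polynomials term by term.
  ∫_0^2 u² dx = ∫_0^2 (4*x^6 - 16*x^5 + 16*x^4) dx. Term by term:
    ∫_0^2 4*x^6 dx = 512/7;  ∫_0^2 -16*x^5 dx = -512/3;  ∫_0^2 16*x^4 dx = 512/5.
  Sum: 512/7 − 512/3 + 512/5 = 512/105.
  ∫_0^2 (u')² dx = ∫_0^2 (36*x^4 - 96*x^3 + 64*x^2) dx. Term by term:
    ∫_0^2 36*x^4 dx = 1152/5;  ∫_0^2 -96*x^3 dx = -384;  ∫_0^2 64*x^2 dx = 512/3.
  Sum: 1152/5 − 384 + 512/3 = 256/15.
∫_0^2 u² dx = 512/105, so ||u||_L² = 16*sqrt(210)/105.
∫_0^2 (u')² dx = 256/15, so ||u'||_L² = 16*sqrt(15)/15.
Ratio ||u||_L² / ||u'||_L² = sqrt(14)/7.
Sharp Poincaré constant on H^1_0(0, 2) is C_P = L/π = 2/π, achieved by sin(π/2·x).
A polynomial bump cannot attain the sharp Poincaré constant (only the first sine eigenfunction does), so the ratio is strictly less than C_P, consistent with ||u||_L² ≤ C_P ||u'||_L².


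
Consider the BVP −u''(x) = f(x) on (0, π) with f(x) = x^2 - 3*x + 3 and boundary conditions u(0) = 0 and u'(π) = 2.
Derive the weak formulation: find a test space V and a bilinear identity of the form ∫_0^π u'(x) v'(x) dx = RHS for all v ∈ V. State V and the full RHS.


V = {v ∈ H^1(0, π) : v(0) = 0} (test functions vanish at x = 0 where u is specified); weak form: ∫_0^π u'v' dx = ∫_0^π (x^2 - 3*x + 3) v dx + 2·v(π) for all v ∈ V.

Multiply both sides by a test function v and integrate from 0 to π:
  ∫_0^π −u''(x) v(x) dx = ∫_0^π f(x) v(x) dx.
Integrate the LHS by parts once:
  ∫_0^π −u'' v dx = −[u'(x) v(x)]_0^π + ∫_0^π u'(x) v'(x) dx.
Thus ∫_0^π u'(x) v'(x) dx = ∫_0^π f(x) v(x) dx + [u'(x) v(x)]_0^π.
Choose V so that boundary terms are either known or forced to vanish.
Mixed BC: u(0) = 0 (Dirichlet) and u'(π) = 2 (Neumann). Define V = {v ∈ H^1(0, π) : v(0) = 0}. Then [u' v]_0^π = u'(π)·v(π) − u'(0)·0 = 2·v(π).
Weak formulation: find u (satisfying any essential BC) such that ∫_0^π u'(x) v'(x) dx = ∫_0^π f v dx + 2·v(π) for all v ∈ V (Dirichlet at 0 absorbed into V; Neumann datum at x = π contributes the boundary term).
Substituting f(x) = x^2 - 3*x + 3, the right-hand side is ∫_0^π (x^2 - 3*x + 3) v dx + 2·v(π).


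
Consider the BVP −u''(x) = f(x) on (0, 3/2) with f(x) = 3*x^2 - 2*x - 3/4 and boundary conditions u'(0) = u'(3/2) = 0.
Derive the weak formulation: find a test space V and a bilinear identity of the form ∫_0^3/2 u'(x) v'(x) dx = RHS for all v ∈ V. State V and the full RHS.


V = H^1(0, 3/2) (no boundary constraint on v; u is determined up to an additive constant); weak form: ∫_0^3/2 u'v' dx = ∫_0^3/2 (3*x^2 - 2*x - 3/4) v dx for all v ∈ V.

Multiply both sides by a test function v and integrate from 0 to 3/2:
  ∫_0^3/2 −u''(x) v(x) dx = ∫_0^3/2 f(x) v(x) dx.
Integrate the LHS by parts once:
  ∫_0^3/2 −u'' v dx = −[u'(x) v(x)]_0^3/2 + ∫_0^3/2 u'(x) v'(x) dx.
Thus ∫_0^3/2 u'(x) v'(x) dx = ∫_0^3/2 f(x) v(x) dx + [u'(x) v(x)]_0^3/2.
Choose V so that boundary terms are either known or forced to vanish.
u has homogeneous Neumann: u'(0) = u'(3/2) = 0. So [u' v]_0^3/2 = 0·v(3/2) − 0·v(0) = 0 for any v; take V = H^1(0, 3/2).
Weak formulation: find u (satisfying any essential BC) such that ∫_0^3/2 u'(x) v'(x) dx = ∫_0^3/2 f v dx for all v ∈ V (homogeneous Neumann, so boundary terms vanish).
Substituting f(x) = 3*x^2 - 2*x - 3/4, the right-hand side is ∫_0^3/2 (3*x^2 - 2*x - 3/4) v dx.
Compatibility check (pure Neumann): taking v ≡ 1 ∈ V gives 0 = ∫_0^3/2 f dx + (0) − (0), i.e. ∫_0^3/2 f dx must equal u'(0) − u'(3/2) = 0. Indeed ∫_0^3/2 (3*x^2 - 2*x - 3/4) dx = 0, so the data are compatible. The solution is then unique only up to an additive constant (fix it e.g. by requiring ∫_0^3/2 u dx = 0).


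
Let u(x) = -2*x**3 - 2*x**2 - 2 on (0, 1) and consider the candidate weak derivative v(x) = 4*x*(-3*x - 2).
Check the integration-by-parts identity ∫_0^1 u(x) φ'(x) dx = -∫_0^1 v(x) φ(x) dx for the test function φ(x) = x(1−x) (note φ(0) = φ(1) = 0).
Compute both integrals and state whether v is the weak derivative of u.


LHS = 19/30, RHS = 19/15. No, v is not the weak derivative of u.

u(x) = -2*x**3 - 2*x**2 - 2, classical derivative u'(x) = -6*x**2 - 4*x.
φ(x) = x(1−x), so φ'(x) = 1 - 2*x.
Note φ(0) = φ(1) = 0, so the boundary term u·φ vanishes.
LHS = ∫_0^1 u(x) φ'(x) dx = ∫_0^1 (4*x^4 + 2*x^3 - 2*x^2 + 4*x - 2) dx. Term by term:
  ∫_0^1 4*x^4 dx = 4/5;  ∫_0^1 2*x^3 dx = 1/2;  ∫_0^1 -2*x^2 dx = -2/3;
  ∫_0^1 4*x dx = 2;  ∫_0^1 -2 dx = -2.
Sum: 4/5 + 1/2 − 2/3 + 2 − 2 = 19/30.
So LHS = 19/30.
∫_0^1 v(x) φ(x) dx = ∫_0^1 (12*x^4 - 4*x^3 - 8*x^2) dx. Term by term:
  ∫_0^1 12*x^4 dx = 12/5;  ∫_0^1 -4*x^3 dx = -1;  ∫_0^1 -8*x^2 dx = -8/3.
Sum: 12/5 − 1 − 8/3 = -19/15.
So RHS = -∫_0^1 v(x) φ(x) dx = 19/15.
LHS − RHS = -19/30 ≠ 0, so the identity fails.
(For a valid weak derivative the identity must hold for EVERY test function, in particular this one. The failure shows v is NOT the weak derivative of u.)
Correct weak derivative would be u'(x) = -6*x**2 - 4*x.


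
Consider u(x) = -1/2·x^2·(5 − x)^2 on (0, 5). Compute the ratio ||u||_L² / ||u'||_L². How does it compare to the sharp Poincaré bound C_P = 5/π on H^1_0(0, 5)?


||u||_L² / ||u'||_L² = 5*sqrt(3)/6 < C_P = 5/π.

u(x) = -1/2·x^2·(5 − x)^2, so u'(x) = x*(x*(5 - x) - (x - 5)^2).
u(x) = -1/2·x^2·(5 − x)^2 vanishes at x = 0 and x = 5, so u ∈ H^1_0(0, 5). Differentiate via the product rule and integrate the resulting polynomials term by term.
  ∫_0^5 u² dx = ∫_0^5 (x^8/4 - 5*x^7 + 75*x^6/2 - 125*x^5 + 625*x^4/4) dx. Term by term:
    ∫_0^5 x^8/4 dx = 1953125/36;  ∫_0^5 -5*x^7 dx = -1953125/8;  ∫_0^5 75*x^6/2 dx = 5859375/14;
    ∫_0^5 -125*x^5 dx = -1953125/6;  ∫_0^5 625*x^4/4 dx = 390625/4.
  Sum: 1953125/36 − 1953125/8 + 5859375/14 − 1953125/6 + 390625/4 = 390625/504.
  ∫_0^5 (u')² dx = ∫_0^5 (4*x^6 - 60*x^5 + 325*x^4 - 750*x^3 + 625*x^2) dx. Term by term:
    ∫_0^5 4*x^6 dx = 312500/7;  ∫_0^5 -60*x^5 dx = -156250;  ∫_0^5 325*x^4 dx = 203125;
    ∫_0^5 -750*x^3 dx = -234375/2;  ∫_0^5 625*x^2 dx = 78125/3.
  Sum: 312500/7 − 156250 + 203125 − 234375/2 + 78125/3 = 15625/42.
∫_0^5 u² dx = 390625/504, so ||u||_L² = 625*sqrt(14)/84.
∫_0^5 (u')² dx = 15625/42, so ||u'||_L² = 125*sqrt(42)/42.
Ratio ||u||_L² / ||u'||_L² = 5*sqrt(3)/6.
Sharp Poincaré constant on H^1_0(0, 5) is C_P = L/π = 5/π, achieved by sin(π/5·x).
A polynomial bump cannot attain the sharp Poincaré constant (only the first sine eigenfunction does), so the ratio is strictly less than C_P, consistent with ||u||_L² ≤ C_P ||u'||_L².


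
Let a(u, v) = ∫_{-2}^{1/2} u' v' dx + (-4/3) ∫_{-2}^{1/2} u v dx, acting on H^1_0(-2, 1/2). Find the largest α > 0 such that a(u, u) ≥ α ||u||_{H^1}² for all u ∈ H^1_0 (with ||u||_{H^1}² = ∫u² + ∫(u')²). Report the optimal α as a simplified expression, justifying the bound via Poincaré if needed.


α = 4*(-25 + 3*π^2)/(3*(25 + 4*π^2))

Coercivity of a(·,·) on H^1_0(-2, 1/2) means a(u, u) ≥ α ||u||_{H^1}² for every u ∈ H^1_0.
The interval has length L = 5/2, and Poincaré/coercivity depend only on L. Here a(u, u) = ∫(u')² + (-4/3)·∫u².
Here c = -4/3 < 0 with |c| < (π/L)² = 4*π^2/25, so coercivity still holds. The condition a(u,u) ≥ α||u||_{H^1}² reads (1−α)∫(u')² ≥ (α−c)∫u². Any admissible α is ≤ 1 (rapidly oscillating u have ∫u²/∫(u')² → 0), and α = 1 would force 0 ≥ (1−c)∫u², impossible since c < 1; so 1−α > 0. By the sharp Poincaré inequality on H^1_0 of an interval of length L, ∫(u')² ≥ (π/L)²∫u² with equality for the first sine mode sin(π(x−x₀)/L) (x₀ the left endpoint), so the inequality holds for all u iff (1−α)(π/L)² ≥ α − c, i.e. α ≤ ((π/L)² + c)/((π/L)² + 1) = (1 + c(L/π)²)/(1 + (L/π)²). (Direct route, valid since c ≤ 0: Poincaré gives c∫u² ≥ c(L/π)²∫(u')², so a(u,u) ≥ (1 + c(L/π)²)∫(u')², while ||u||_{H^1}² ≤ (1 + (L/π)²)∫(u')²; dividing yields the same α.) With (π/L)² = 4*π^2/25 and c = -4/3, the largest admissible constant is α = ((π/L)² + c)/((π/L)² + 1).
Simplifying, α = 4*(-25 + 3*π^2)/(3*(25 + 4*π^2)).


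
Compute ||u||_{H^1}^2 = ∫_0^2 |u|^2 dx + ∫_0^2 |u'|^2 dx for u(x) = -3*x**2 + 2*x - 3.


||u||_{H^1}^2 = 1774/15

The H^1 norm (squared) on an interval (0, L) is
  ||u||_{H^1}^2 = ∫_0^L u(x)^2 dx + ∫_0^L u'(x)^2 dx.
Compute u'(x) = 2 - 6*x.
Then u(x)^2 = 9*x**4 - 12*x**3 + 22*x**2 - 12*x + 9 and u'(x)^2 = 36*x**2 - 24*x + 4.
Integrate each monomial from 0 to 2 using ∫_0^2 c·x^n dx = c·2^(n+1)/(n+1):
  ∫_0^2 u(x)^2 dx = ∫_0^2 (9*x^4 - 12*x^3 + 22*x^2 - 12*x + 9) dx. Term by term:
    ∫_0^2 9*x^4 dx = 288/5;  ∫_0^2 -12*x^3 dx = -48;  ∫_0^2 22*x^2 dx = 176/3;
    ∫_0^2 -12*x dx = -24;  ∫_0^2 9 dx = 18.
  Sum: 288/5 − 48 + 176/3 − 24 + 18 = 934/15.
  ∫_0^2 u'(x)^2 dx = ∫_0^2 (36*x^2 - 24*x + 4) dx. Term by term:
    ∫_0^2 36*x^2 dx = 96;  ∫_0^2 -24*x dx = -48;  ∫_0^2 4 dx = 8.
  Sum: 96 − 48 + 8 = 56.
Adding: ||u||_{H^1}^2 = 934/15 + 56 = 1774/15.


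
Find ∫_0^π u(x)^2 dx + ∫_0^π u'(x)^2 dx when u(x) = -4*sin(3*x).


||u||_{H^1(0,π)}^2 = 80*π

u'(x) = -12*cos(3*x).
Expand u² and (u')² and integrate term by term on (0, π), using: for integers n ≥ 1, ∫_0^π sin²(nx) dx = ∫_0^π cos²(nx) dx = π/2; for n ≠ n', ∫_0^π sin(nx)sin(n'x) dx = ∫_0^π cos(nx)cos(n'x) dx = 0; and by product-to-sum, ∫_0^π sin(nx)cos(n'x) dx = ½∫_0^π [sin((n+n')x) + sin((n−n')x)] dx, which is 0 when n+n' is even and 2n/(n²−n'²) when n+n' is odd (it need not vanish on (0, π)).
  u² squared terms: (-4)²·∫sin(3x)² dx = 16·π/2 = 8*π.
  So ∫_0^π u² dx = 8*π.
  (u')² squared terms: (-12)²·∫cos(3x)² dx = 144·π/2 = 72*π.
  So ∫_0^π (u')² dx = 72*π.
||u||_{H^1}^2 = (8*π) + (72*π) = 80*π.


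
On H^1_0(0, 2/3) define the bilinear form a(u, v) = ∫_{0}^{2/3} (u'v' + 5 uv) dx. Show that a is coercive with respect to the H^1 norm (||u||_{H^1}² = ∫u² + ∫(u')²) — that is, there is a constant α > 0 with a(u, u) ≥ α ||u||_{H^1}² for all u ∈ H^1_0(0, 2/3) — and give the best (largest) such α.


α = 1

Coercivity of a(·,·) on H^1_0(0, 2/3) means a(u, u) ≥ α ||u||_{H^1}² for every u ∈ H^1_0.
The interval has length L = 2/3, and Poincaré/coercivity depend only on L. Here a(u, u) = ∫(u')² + (5)·∫u².
Here c = 5 ≥ 1, so a(u,u) = ∫(u')² + c∫u² ≥ ∫(u')² + ∫u² = ||u||_{H^1}², i.e. α = 1 works. No larger α is possible: a(u,u) ≥ α||u||_{H^1}² means (1−α)∫(u')² ≥ (α−c)∫u², and for the modes u_n = sin(nπ(x−x₀)/L) (x₀ the left endpoint) one has ∫u_n²/∫(u_n')² = (L/(nπ))² → 0, so a(u_n,u_n)/||u_n||_{H^1}² → 1. Hence the optimal constant is α = 1.
Therefore α = 1.


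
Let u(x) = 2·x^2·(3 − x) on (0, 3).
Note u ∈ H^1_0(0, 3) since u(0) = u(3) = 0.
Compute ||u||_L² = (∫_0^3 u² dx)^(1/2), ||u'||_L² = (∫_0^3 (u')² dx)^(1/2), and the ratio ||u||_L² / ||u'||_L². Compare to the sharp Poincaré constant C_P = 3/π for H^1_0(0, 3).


||u||_L² / ||u'||_L² = 3*sqrt(14)/14 < C_P = 3/π.

u(x) = 2·x^2·(3 − x), so u'(x) = 6*x*(2 - x).
u(x) = 2·x^2·(3 − x) vanishes at x = 0 and x = 3, so u ∈ H^1_0(0, 3). Differentiate via the product rule and integrate the resulting polynomials term by term.
  ∫_0^3 u² dx = ∫_0^3 (4*x^6 - 24*x^5 + 36*x^4) dx. Term by term:
    ∫_0^3 4*x^6 dx = 8748/7;  ∫_0^3 -24*x^5 dx = -2916;  ∫_0^3 36*x^4 dx = 8748/5.
  Sum: 8748/7 − 2916 + 8748/5 = 2916/35.
  ∫_0^3 (u')² dx = ∫_0^3 (36*x^4 - 144*x^3 + 144*x^2) dx. Term by term:
    ∫_0^3 36*x^4 dx = 8748/5;  ∫_0^3 -144*x^3 dx = -2916;  ∫_0^3 144*x^2 dx = 1296.
  Sum: 8748/5 − 2916 + 1296 = 648/5.
∫_0^3 u² dx = 2916/35, so ||u||_L² = 54*sqrt(35)/35.
∫_0^3 (u')² dx = 648/5, so ||u'||_L² = 18*sqrt(10)/5.
Ratio ||u||_L² / ||u'||_L² = 3*sqrt(14)/14.
Sharp Poincaré constant on H^1_0(0, 3) is C_P = L/π = 3/π, achieved by sin(π/3·x).
A polynomial bump cannot attain the sharp Poincaré constant (only the first sine eigenfunction does), so the ratio is strictly less than C_P, consistent with ||u||_L² ≤ C_P ||u'||_L².


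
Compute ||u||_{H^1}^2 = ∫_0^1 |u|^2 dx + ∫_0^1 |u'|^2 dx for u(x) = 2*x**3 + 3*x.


||u||_{H^1}^2 = 1196/35

The H^1 norm (squared) on an interval (0, L) is
  ||u||_{H^1}^2 = ∫_0^L u(x)^2 dx + ∫_0^L u'(x)^2 dx.
Compute u'(x) = 6*x**2 + 3.
Then u(x)^2 = 4*x**6 + 12*x**4 + 9*x**2 and u'(x)^2 = 36*x**4 + 36*x**2 + 9.
Integrate each monomial from 0 to 1 using ∫_0^1 c·x^n dx = c·1^(n+1)/(n+1):
  ∫_0^1 u(x)^2 dx = ∫_0^1 (4*x^6 + 12*x^4 + 9*x^2) dx. Term by term:
    ∫_0^1 4*x^6 dx = 4/7;  ∫_0^1 12*x^4 dx = 12/5;  ∫_0^1 9*x^2 dx = 3.
  Sum: 4/7 + 12/5 + 3 = 209/35.
  ∫_0^1 u'(x)^2 dx = ∫_0^1 (36*x^4 + 36*x^2 + 9) dx. Term by term:
    ∫_0^1 36*x^4 dx = 36/5;  ∫_0^1 36*x^2 dx = 12;  ∫_0^1 9 dx = 9.
  Sum: 36/5 + 12 + 9 = 141/5.
Adding: ||u||_{H^1}^2 = 209/35 + 141/5 = 1196/35.


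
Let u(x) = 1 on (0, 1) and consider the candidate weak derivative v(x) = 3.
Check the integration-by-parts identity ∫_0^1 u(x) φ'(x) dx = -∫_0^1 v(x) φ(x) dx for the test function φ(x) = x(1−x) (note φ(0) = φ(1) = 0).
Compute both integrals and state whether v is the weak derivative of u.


LHS = 0, RHS = -1/2. No, v is not the weak derivative of u.

u(x) = 1, classical derivative u'(x) = 0.
φ(x) = x(1−x), so φ'(x) = 1 - 2*x.
Note φ(0) = φ(1) = 0, so the boundary term u·φ vanishes.
LHS = ∫_0^1 u(x) φ'(x) dx = ∫_0^1 (1 - 2*x) dx. Term by term:
  ∫_0^1 -2*x dx = -1;  ∫_0^1 1 dx = 1.
Sum: -1 + 1 = 0.
So LHS = 0.
∫_0^1 v(x) φ(x) dx = ∫_0^1 (-3*x^2 + 3*x) dx. Term by term:
  ∫_0^1 -3*x^2 dx = -1;  ∫_0^1 3*x dx = 3/2.
Sum: -1 + 3/2 = 1/2.
So RHS = -∫_0^1 v(x) φ(x) dx = -1/2.
LHS − RHS = 1/2 ≠ 0, so the identity fails.
(For a valid weak derivative the identity must hold for EVERY test function, in particular this one. The failure shows v is NOT the weak derivative of u.)
Correct weak derivative would be u'(x) = 0.


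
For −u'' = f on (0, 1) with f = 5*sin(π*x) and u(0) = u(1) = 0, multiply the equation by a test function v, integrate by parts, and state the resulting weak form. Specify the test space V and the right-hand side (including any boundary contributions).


V = H^1_0(0, 1) (so v(0) = v(1) = 0); weak form: ∫_0^1 u'v' dx = ∫_0^1 (5*sin(π*x)) v dx for all v ∈ V.

Multiply both sides by a test function v and integrate from 0 to 1:
  ∫_0^1 −u''(x) v(x) dx = ∫_0^1 f(x) v(x) dx.
Integrate the LHS by parts once:
  ∫_0^1 −u'' v dx = −[u'(x) v(x)]_0^1 + ∫_0^1 u'(x) v'(x) dx.
Thus ∫_0^1 u'(x) v'(x) dx = ∫_0^1 f(x) v(x) dx + [u'(x) v(x)]_0^1.
Choose V so that boundary terms are either known or forced to vanish.
u is Dirichlet: u(0) = u(1) = 0. Let V = H^1_0(0, 1); then v(0) = v(1) = 0, and [u' v]_0^1 = 0.
Weak formulation: find u (satisfying any essential BC) such that ∫_0^1 u'(x) v'(x) dx = ∫_0^1 f v dx for all v ∈ V.
Substituting f(x) = 5*sin(π*x), the right-hand side is ∫_0^1 (5*sin(π*x)) v dx.


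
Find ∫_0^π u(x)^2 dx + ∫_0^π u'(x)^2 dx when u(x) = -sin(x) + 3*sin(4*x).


||u||_{H^1(0,π)}^2 = 155*π/2

u'(x) = -cos(x) + 12*cos(4*x).
Expand u² and (u')² and integrate term by term on (0, π), using: for integers n ≥ 1, ∫_0^π sin²(nx) dx = ∫_0^π cos²(nx) dx = π/2; for n ≠ n', ∫_0^π sin(nx)sin(n'x) dx = ∫_0^π cos(nx)cos(n'x) dx = 0; and by product-to-sum, ∫_0^π sin(nx)cos(n'x) dx = ½∫_0^π [sin((n+n')x) + sin((n−n')x)] dx, which is 0 when n+n' is even and 2n/(n²−n'²) when n+n' is odd (it need not vanish on (0, π)).
  u² squared terms: (-1)²·∫sin(x)² dx = 1·π/2 = π/2;  (3)²·∫sin(4x)² dx = 9·π/2 = 9*π/2.
  u² cross terms: 2·(-1)·(3)·∫sin(x)·sin(4x) dx = -6·(0) = 0.
  So ∫_0^π u² dx = π/2 + 9*π/2 + 0 = 5*π.
  (u')² squared terms: (-1)²·∫cos(x)² dx = 1·π/2 = π/2;  (12)²·∫cos(4x)² dx = 144·π/2 = 72*π.
  (u')² cross terms: 2·(-1)·(12)·∫cos(x)·cos(4x) dx = -24·(0) = 0.
  So ∫_0^π (u')² dx = π/2 + 72*π + 0 = 145*π/2.
||u||_{H^1}^2 = (5*π) + (145*π/2) = 155*π/2.


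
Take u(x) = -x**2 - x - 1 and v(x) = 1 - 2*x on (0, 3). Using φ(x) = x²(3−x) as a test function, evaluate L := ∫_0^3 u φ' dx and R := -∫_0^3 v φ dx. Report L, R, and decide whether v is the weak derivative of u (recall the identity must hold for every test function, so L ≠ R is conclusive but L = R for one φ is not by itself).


LHS = 621/20, RHS = 351/20. No, v is not the weak derivative of u.

u(x) = -x**2 - x - 1, classical derivative u'(x) = -2*x - 1.
φ(x) = x²(3−x), so φ'(x) = 3*x*(2 - x).
Note φ(0) = φ(3) = 0, so the boundary term u·φ vanishes.
LHS = ∫_0^3 u(x) φ'(x) dx = ∫_0^3 (3*x^4 - 3*x^3 - 3*x^2 - 6*x) dx. Term by term:
  ∫_0^3 3*x^4 dx = 729/5;  ∫_0^3 -3*x^3 dx = -243/4;  ∫_0^3 -3*x^2 dx = -27;
  ∫_0^3 -6*x dx = -27.
Sum: 729/5 − 243/4 − 27 − 27 = 621/20.
So LHS = 621/20.
∫_0^3 v(x) φ(x) dx = ∫_0^3 (2*x^4 - 7*x^3 + 3*x^2) dx. Term by term:
  ∫_0^3 2*x^4 dx = 486/5;  ∫_0^3 -7*x^3 dx = -567/4;  ∫_0^3 3*x^2 dx = 27.
Sum: 486/5 − 567/4 + 27 = -351/20.
So RHS = -∫_0^3 v(x) φ(x) dx = 351/20.
LHS − RHS = 27/2 ≠ 0, so the identity fails.
(For a valid weak derivative the identity must hold for EVERY test function, in particular this one. The failure shows v is NOT the weak derivative of u.)
Correct weak derivative would be u'(x) = -2*x - 1.


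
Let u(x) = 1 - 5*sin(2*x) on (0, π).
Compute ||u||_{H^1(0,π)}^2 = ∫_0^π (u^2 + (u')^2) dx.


||u||_{H^1(0,π)}^2 = 127*π/2

u'(x) = -10*cos(2*x).
Expand u² and (u')² and integrate term by term on (0, π), using: for integers n ≥ 1, ∫_0^π sin²(nx) dx = ∫_0^π cos²(nx) dx = π/2; for n ≠ n', ∫_0^π sin(nx)sin(n'x) dx = ∫_0^π cos(nx)cos(n'x) dx = 0; and by product-to-sum, ∫_0^π sin(nx)cos(n'x) dx = ½∫_0^π [sin((n+n')x) + sin((n−n')x)] dx, which is 0 when n+n' is even and 2n/(n²−n'²) when n+n' is odd (it need not vanish on (0, π)). For the constant mode: ∫_0^π 1 dx = π, ∫_0^π cos(nx) dx = 0, ∫_0^π sin(nx) dx = (1−(−1)^n)/n.
  u² squared terms: (1)²·∫1 dx = 1·π = π;  (-5)²·∫sin(2x)² dx = 25·π/2 = 25*π/2.
  u² cross terms: 2·(1)·(-5)·∫1·sin(2x) dx = -10·(0) = 0.
  So ∫_0^π u² dx = π + 25*π/2 + 0 = 27*π/2.
  (u')² squared terms: (-10)²·∫cos(2x)² dx = 100·π/2 = 50*π.
  So ∫_0^π (u')² dx = 50*π.
||u||_{H^1}^2 = (27*π/2) + (50*π) = 127*π/2.


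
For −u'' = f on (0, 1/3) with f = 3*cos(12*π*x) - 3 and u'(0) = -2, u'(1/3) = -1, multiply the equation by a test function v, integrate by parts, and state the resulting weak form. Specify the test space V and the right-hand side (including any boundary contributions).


V = H^1(0, 1/3) (v unrestricted at boundary; u is determined up to an additive constant); weak form: ∫_0^1/3 u'v' dx = ∫_0^1/3 (3*cos(12*π*x) - 3) v dx − v(1/3) + 2·v(0) for all v ∈ V.

Multiply both sides by a test function v and integrate from 0 to 1/3:
  ∫_0^1/3 −u''(x) v(x) dx = ∫_0^1/3 f(x) v(x) dx.
Integrate the LHS by parts once:
  ∫_0^1/3 −u'' v dx = −[u'(x) v(x)]_0^1/3 + ∫_0^1/3 u'(x) v'(x) dx.
Thus ∫_0^1/3 u'(x) v'(x) dx = ∫_0^1/3 f(x) v(x) dx + [u'(x) v(x)]_0^1/3.
Choose V so that boundary terms are either known or forced to vanish.
u has inhomogeneous Neumann u'(0) = -2, u'(1/3) = -1. [u' v]_0^1/3 = (-1)·v(1/3) − (-2)·v(0) = − v(1/3) + 2·v(0). Take V = H^1(0, 1/3); boundary term becomes part of RHS.
Weak formulation: find u (satisfying any essential BC) such that ∫_0^1/3 u'(x) v'(x) dx = ∫_0^1/3 f v dx − v(1/3) + 2·v(0) for all v ∈ V (Neumann data are natural BCs: they enter the RHS as boundary terms).
Substituting f(x) = 3*cos(12*π*x) - 3, the right-hand side is ∫_0^1/3 (3*cos(12*π*x) - 3) v dx − v(1/3) + 2·v(0).
Compatibility check (pure Neumann): taking v ≡ 1 ∈ V gives 0 = ∫_0^1/3 f dx + (-1) − (-2), i.e. ∫_0^1/3 f dx must equal u'(0) − u'(1/3) = -1. Indeed ∫_0^1/3 (3*cos(12*π*x) - 3) dx = -1, so the data are compatible. The solution is then unique only up to an additive constant (fix it e.g. by requiring ∫_0^1/3 u dx = 0).


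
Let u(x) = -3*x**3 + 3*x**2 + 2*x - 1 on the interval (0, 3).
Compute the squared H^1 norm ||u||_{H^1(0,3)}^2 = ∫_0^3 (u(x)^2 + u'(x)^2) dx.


||u||_{H^1}^2 = 187611/70

The H^1 norm (squared) on an interval (0, L) is
  ||u||_{H^1}^2 = ∫_0^L u(x)^2 dx + ∫_0^L u'(x)^2 dx.
Compute u'(x) = -9*x**2 + 6*x + 2.
Then u(x)^2 = 9*x**6 - 18*x**5 - 3*x**4 + 18*x**3 - 2*x**2 - 4*x + 1 and u'(x)^2 = 81*x**4 - 108*x**3 + 24*x + 4.
Integrate each monomial from 0 to 3 using ∫_0^3 c·x^n dx = c·3^(n+1)/(n+1):
  ∫_0^3 u(x)^2 dx = ∫_0^3 (9*x^6 - 18*x^5 - 3*x^4 + 18*x^3 - 2*x^2 - 4*x + 1) dx. Term by term:
    ∫_0^3 9*x^6 dx = 19683/7;  ∫_0^3 -18*x^5 dx = -2187;  ∫_0^3 -3*x^4 dx = -729/5;
    ∫_0^3 18*x^3 dx = 729/2;  ∫_0^3 -2*x^2 dx = -18;  ∫_0^3 -4*x dx = -18;
    ∫_0^3 1 dx = 3.
  Sum: 19683/7 − 2187 − 729/5 + 729/2 − 18 − 18 + 3 = 56739/70.
  ∫_0^3 u'(x)^2 dx = ∫_0^3 (81*x^4 - 108*x^3 + 24*x + 4) dx. Term by term:
    ∫_0^3 81*x^4 dx = 19683/5;  ∫_0^3 -108*x^3 dx = -2187;  ∫_0^3 24*x dx = 108;
    ∫_0^3 4 dx = 12.
  Sum: 19683/5 − 2187 + 108 + 12 = 9348/5.
Adding: ||u||_{H^1}^2 = 56739/70 + 9348/5 = 187611/70.


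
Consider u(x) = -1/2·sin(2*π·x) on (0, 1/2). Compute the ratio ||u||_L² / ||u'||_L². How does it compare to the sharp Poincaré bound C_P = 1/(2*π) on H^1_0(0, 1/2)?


||u||_L² / ||u'||_L² = 1/(2*π) = C_P.

u(x) = -1/2·sin(2*π·x), so u'(x) = -π*cos(2*π*x).
Writing u(x) = A·sin(kπx/L) with A = -1/2 and k = 1, use ∫_0^L sin²(kπx/L) dx = L/2 and ∫_0^L cos²(kπx/L) dx = L/2.
u² = 1/4·sin²(2*π·x) and (u')² = π^2·cos²(2*π·x), and each of sin², cos² integrates to L/2 = 1/4 over (0, 1/2).
∫_0^1/2 u² dx = 1/16, so ||u||_L² = 1/4.
∫_0^1/2 (u')² dx = π^2/4, so ||u'||_L² = π/2.
Ratio ||u||_L² / ||u'||_L² = 1/(2*π).
Sharp Poincaré constant on H^1_0(0, 1/2) is C_P = L/π = 1/(2*π), achieved by sin(2*π·x).
This is the k = 1 eigenfunction (up to amplitude), so the ratio equals the sharp Poincaré constant exactly.


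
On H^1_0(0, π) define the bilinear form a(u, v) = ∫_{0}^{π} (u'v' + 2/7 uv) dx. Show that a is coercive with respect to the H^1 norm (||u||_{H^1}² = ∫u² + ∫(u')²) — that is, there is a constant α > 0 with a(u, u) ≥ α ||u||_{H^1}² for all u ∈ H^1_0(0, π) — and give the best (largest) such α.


α = 9/14

Coercivity of a(·,·) on H^1_0(0, π) means a(u, u) ≥ α ||u||_{H^1}² for every u ∈ H^1_0.
The interval has length L = π, and Poincaré/coercivity depend only on L. Here a(u, u) = ∫(u')² + (2/7)·∫u².
Here 0 < c = 2/7 < 1. The condition a(u,u) ≥ α||u||_{H^1}² reads (1−α)∫(u')² ≥ (α−c)∫u². Any admissible α is ≤ 1 (rapidly oscillating u have ∫u²/∫(u')² → 0), and α = 1 would force 0 ≥ (1−c)∫u², impossible since c < 1; so 1−α > 0. By the sharp Poincaré inequality on H^1_0 of an interval of length L, ∫(u')² ≥ (π/L)²∫u² with equality for the first sine mode sin(π(x−x₀)/L) (x₀ the left endpoint), so the inequality holds for all u iff (1−α)(π/L)² ≥ α − c, i.e. α ≤ ((π/L)² + c)/((π/L)² + 1) = (1 + c(L/π)²)/(1 + (L/π)²). With (π/L)² = 1 and c = 2/7, the largest admissible constant is α = ((π/L)² + c)/((π/L)² + 1).
Simplifying, α = 9/14.


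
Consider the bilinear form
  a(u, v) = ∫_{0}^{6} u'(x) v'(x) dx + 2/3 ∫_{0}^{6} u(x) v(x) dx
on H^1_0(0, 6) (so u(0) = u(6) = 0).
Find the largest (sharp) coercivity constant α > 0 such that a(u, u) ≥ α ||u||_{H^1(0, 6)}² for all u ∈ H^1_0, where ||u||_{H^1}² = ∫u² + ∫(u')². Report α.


α = (π^2 + 24)/(π^2 + 36)

Coercivity of a(·,·) on H^1_0(0, 6) means a(u, u) ≥ α ||u||_{H^1}² for every u ∈ H^1_0.
The interval has length L = 6, and Poincaré/coercivity depend only on L. Here a(u, u) = ∫(u')² + (2/3)·∫u².
Here 0 < c = 2/3 < 1. The condition a(u,u) ≥ α||u||_{H^1}² reads (1−α)∫(u')² ≥ (α−c)∫u². Any admissible α is ≤ 1 (rapidly oscillating u have ∫u²/∫(u')² → 0), and α = 1 would force 0 ≥ (1−c)∫u², impossible since c < 1; so 1−α > 0. By the sharp Poincaré inequality on H^1_0 of an interval of length L, ∫(u')² ≥ (π/L)²∫u² with equality for the first sine mode sin(π(x−x₀)/L) (x₀ the left endpoint), so the inequality holds for all u iff (1−α)(π/L)² ≥ α − c, i.e. α ≤ ((π/L)² + c)/((π/L)² + 1) = (1 + c(L/π)²)/(1 + (L/π)²). With (π/L)² = π^2/36 and c = 2/3, the largest admissible constant is α = ((π/L)² + c)/((π/L)² + 1).
Simplifying, α = (π^2 + 24)/(π^2 + 36).


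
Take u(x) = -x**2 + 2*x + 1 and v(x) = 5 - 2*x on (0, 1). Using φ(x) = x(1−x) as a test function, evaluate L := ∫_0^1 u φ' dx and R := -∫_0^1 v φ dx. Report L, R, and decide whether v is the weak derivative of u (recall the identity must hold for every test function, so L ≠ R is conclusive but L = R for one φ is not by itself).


LHS = -1/6, RHS = -2/3. No, v is not the weak derivative of u.

u(x) = -x**2 + 2*x + 1, classical derivative u'(x) = 2 - 2*x.
φ(x) = x(1−x), so φ'(x) = 1 - 2*x.
Note φ(0) = φ(1) = 0, so the boundary term u·φ vanishes.
LHS = ∫_0^1 u(x) φ'(x) dx = ∫_0^1 (2*x^3 - 5*x^2 + 1) dx. Term by term:
  ∫_0^1 2*x^3 dx = 1/2;  ∫_0^1 -5*x^2 dx = -5/3;  ∫_0^1 1 dx = 1.
Sum: 1/2 − 5/3 + 1 = -1/6.
So LHS = -1/6.
∫_0^1 v(x) φ(x) dx = ∫_0^1 (2*x^3 - 7*x^2 + 5*x) dx. Term by term:
  ∫_0^1 2*x^3 dx = 1/2;  ∫_0^1 -7*x^2 dx = -7/3;  ∫_0^1 5*x dx = 5/2.
Sum: 1/2 − 7/3 + 5/2 = 2/3.
So RHS = -∫_0^1 v(x) φ(x) dx = -2/3.
LHS − RHS = 1/2 ≠ 0, so the identity fails.
(For a valid weak derivative the identity must hold for EVERY test function, in particular this one. The failure shows v is NOT the weak derivative of u.)
Correct weak derivative would be u'(x) = 2 - 2*x.


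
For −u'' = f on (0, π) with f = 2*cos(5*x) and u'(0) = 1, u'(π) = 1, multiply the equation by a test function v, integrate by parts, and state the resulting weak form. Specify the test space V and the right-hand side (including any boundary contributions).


V = H^1(0, π) (v unrestricted at boundary; u is determined up to an additive constant); weak form: ∫_0^π u'v' dx = ∫_0^π (2*cos(5*x)) v dx + v(π) − v(0) for all v ∈ V.

Multiply both sides by a test function v and integrate from 0 to π:
  ∫_0^π −u''(x) v(x) dx = ∫_0^π f(x) v(x) dx.
Integrate the LHS by parts once:
  ∫_0^π −u'' v dx = −[u'(x) v(x)]_0^π + ∫_0^π u'(x) v'(x) dx.
Thus ∫_0^π u'(x) v'(x) dx = ∫_0^π f(x) v(x) dx + [u'(x) v(x)]_0^π.
Choose V so that boundary terms are either known or forced to vanish.
u has inhomogeneous Neumann u'(0) = 1, u'(π) = 1. [u' v]_0^π = (1)·v(π) − (1)·v(0) = v(π) − v(0). Take V = H^1(0, π); boundary term becomes part of RHS.
Weak formulation: find u (satisfying any essential BC) such that ∫_0^π u'(x) v'(x) dx = ∫_0^π f v dx + v(π) − v(0) for all v ∈ V (Neumann data are natural BCs: they enter the RHS as boundary terms).
Substituting f(x) = 2*cos(5*x), the right-hand side is ∫_0^π (2*cos(5*x)) v dx + v(π) − v(0).
Compatibility check (pure Neumann): taking v ≡ 1 ∈ V gives 0 = ∫_0^π f dx + (1) − (1), i.e. ∫_0^π f dx must equal u'(0) − u'(π) = 0. Indeed ∫_0^π (2*cos(5*x)) dx = 0, so the data are compatible. The solution is then unique only up to an additive constant (fix it e.g. by requiring ∫_0^π u dx = 0).


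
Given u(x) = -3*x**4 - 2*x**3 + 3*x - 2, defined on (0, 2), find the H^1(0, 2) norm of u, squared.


||u||_{H^1}^2 = 169774/35

The H^1 norm (squared) on an interval (0, L) is
  ||u||_{H^1}^2 = ∫_0^L u(x)^2 dx + ∫_0^L u'(x)^2 dx.
Compute u'(x) = -12*x**3 - 6*x**2 + 3.
Then u(x)^2 = 9*x**8 + 12*x**7 + 4*x**6 - 18*x**5 + 8*x**3 + 9*x**2 - 12*x + 4 and u'(x)^2 = 144*x**6 + 144*x**5 + 36*x**4 - 72*x**3 - 36*x**2 + 9.
Integrate each monomial from 0 to 2 using ∫_0^2 c·x^n dx = c·2^(n+1)/(n+1):
  ∫_0^2 u(x)^2 dx = ∫_0^2 (9*x^8 + 12*x^7 + 4*x^6 - 18*x^5 + 8*x^3 + 9*x^2 - 12*x + 4) dx. Term by term:
    ∫_0^2 9*x^8 dx = 512;  ∫_0^2 12*x^7 dx = 384;  ∫_0^2 4*x^6 dx = 512/7;
    ∫_0^2 -18*x^5 dx = -192;  ∫_0^2 8*x^3 dx = 32;  ∫_0^2 9*x^2 dx = 24;
    ∫_0^2 -12*x dx = -24;  ∫_0^2 4 dx = 8.
  Sum: 512 + 384 + 512/7 − 192 + 32 + 24 − 24 + 8 = 5720/7.
  ∫_0^2 u'(x)^2 dx = ∫_0^2 (144*x^6 + 144*x^5 + 36*x^4 - 72*x^3 - 36*x^2 + 9) dx. Term by term:
    ∫_0^2 144*x^6 dx = 18432/7;  ∫_0^2 144*x^5 dx = 1536;  ∫_0^2 36*x^4 dx = 1152/5;
    ∫_0^2 -72*x^3 dx = -288;  ∫_0^2 -36*x^2 dx = -96;  ∫_0^2 9 dx = 18.
  Sum: 18432/7 + 1536 + 1152/5 − 288 − 96 + 18 = 141174/35.
Adding: ||u||_{H^1}^2 = 5720/7 + 141174/35 = 169774/35.


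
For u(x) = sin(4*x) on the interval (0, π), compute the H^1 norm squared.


||u||_{H^1(0,π)}^2 = 17*π/2

u'(x) = 4*cos(4*x).
Expand u² and (u')² and integrate term by term on (0, π), using: for integers n ≥ 1, ∫_0^π sin²(nx) dx = ∫_0^π cos²(nx) dx = π/2; for n ≠ n', ∫_0^π sin(nx)sin(n'x) dx = ∫_0^π cos(nx)cos(n'x) dx = 0; and by product-to-sum, ∫_0^π sin(nx)cos(n'x) dx = ½∫_0^π [sin((n+n')x) + sin((n−n')x)] dx, which is 0 when n+n' is even and 2n/(n²−n'²) when n+n' is odd (it need not vanish on (0, π)).
  u² squared terms: (1)²·∫sin(4x)² dx = 1·π/2 = π/2.
  So ∫_0^π u² dx = π/2.
  (u')² squared terms: (4)²·∫cos(4x)² dx = 16·π/2 = 8*π.
  So ∫_0^π (u')² dx = 8*π.
||u||_{H^1}^2 = (π/2) + (8*π) = 17*π/2.
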